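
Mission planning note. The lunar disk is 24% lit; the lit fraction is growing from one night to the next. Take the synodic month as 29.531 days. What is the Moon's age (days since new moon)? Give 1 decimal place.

cos θ = 1 − 2f = 0.520, giving a principal value of 58.7°.
The Moon is waxing (0°–180°), so θ = 58.7° directly.
Age = 29.531 × 58.7°/360° ≈ 4.81 days.

4.8 days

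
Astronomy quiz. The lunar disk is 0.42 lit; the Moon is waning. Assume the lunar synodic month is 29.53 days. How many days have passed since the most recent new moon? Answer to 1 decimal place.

From f = (1 − cos θ)/2: cos θ = 1 − 2×0.42 = 0.160; arccos → 80.8°.
Since the Moon is past full (waning), take the reflex angle: θ = 360° − 80.8° = 279.2°.
Age = 29.53 × 279.2°/360° ≈ 22.90 days.

22.9 days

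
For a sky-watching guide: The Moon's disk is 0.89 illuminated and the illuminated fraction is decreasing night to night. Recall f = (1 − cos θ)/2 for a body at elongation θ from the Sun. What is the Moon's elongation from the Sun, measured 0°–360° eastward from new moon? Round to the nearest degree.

cos θ = 1 − 2f = -0.780, giving a principal value of 141.3°.
Waning ⇒ past full, so θ = 360° − 141.3° = 218.7°.

219°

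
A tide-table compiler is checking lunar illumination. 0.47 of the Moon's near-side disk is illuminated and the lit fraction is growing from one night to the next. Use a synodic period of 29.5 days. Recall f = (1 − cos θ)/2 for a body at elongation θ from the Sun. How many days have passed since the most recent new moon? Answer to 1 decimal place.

cos θ = 1 − 2f = 0.060, giving a principal value of 86.6°.
Before full moon the principal value applies: θ = 86.6°.
At 360°/29.5 d per day, 86.6° corresponds to 7.09 days.

7.1 days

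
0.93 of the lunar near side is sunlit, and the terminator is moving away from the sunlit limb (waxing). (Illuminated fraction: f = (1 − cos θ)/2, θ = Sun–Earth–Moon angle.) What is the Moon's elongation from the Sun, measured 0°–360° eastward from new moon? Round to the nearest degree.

149°

Invert f = (1 − cos θ)/2 to get cos θ = 1 − 2(0.93) = -0.860, hence θ₀ = arccos -0.860 = 149.3°.
The Moon is waxing (0°–180°), so θ = 149.3° directly.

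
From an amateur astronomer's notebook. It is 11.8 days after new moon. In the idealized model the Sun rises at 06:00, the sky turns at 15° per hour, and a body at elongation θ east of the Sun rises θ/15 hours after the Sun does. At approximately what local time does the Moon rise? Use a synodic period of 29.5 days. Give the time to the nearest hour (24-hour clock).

Phase angle: θ = 360°·(11.8 d)/(29.5 d) = 144.0°.
The Moon trails the Sun by θ/15 = 144.0/15 ≈ 9.60 hours.
06:00 + 9.60 h ≈ 15:36 → 16:00 to the nearest hour.

16:00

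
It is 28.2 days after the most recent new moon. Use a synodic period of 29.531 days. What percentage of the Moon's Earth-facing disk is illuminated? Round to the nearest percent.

Phase angle: θ = 360°·(28.2 d)/(29.531 d) = 343.8°.
With cos θ = 0.960, the lit fraction is (1 − 0.960)/2 ≈ 0.020, so 2%.

2%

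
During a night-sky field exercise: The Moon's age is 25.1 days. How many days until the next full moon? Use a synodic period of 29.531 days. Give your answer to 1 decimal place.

Full moon occurs at elongation 180°, i.e. at age 29.531 × 180/360 = 14.765 d.
Already past this cycle's full moon; the next is at 14.765 + 29.531 = 44.296 d, so 44.296 − 25.1 = 19.196 days.

19.2 days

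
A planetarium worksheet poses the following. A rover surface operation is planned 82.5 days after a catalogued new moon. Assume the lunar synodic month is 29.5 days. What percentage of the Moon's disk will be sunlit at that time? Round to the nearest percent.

36%

Reduce mod P: 82.5 − 2×29.5 = 23.50 d into the current lunation.
Elongation θ = 360° × 23.50/29.5 ≈ 286.8°.
With cos θ = 0.289, the lit fraction is (1 − 0.289)/2 ≈ 0.356, so 36%.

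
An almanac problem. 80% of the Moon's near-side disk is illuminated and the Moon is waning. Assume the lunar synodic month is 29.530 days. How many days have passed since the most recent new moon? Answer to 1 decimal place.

cos θ = 1 − 2f = -0.600, giving a principal value of 126.9°.
Waning ⇒ past full, so θ = 360° − 126.9° = 233.1°.
That fraction of the synodic month is 233.1/360 × 29.530 d ≈ 19.12 d.

19.1 days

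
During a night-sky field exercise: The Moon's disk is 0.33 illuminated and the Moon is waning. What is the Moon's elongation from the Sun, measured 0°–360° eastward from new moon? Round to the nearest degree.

From f = (1 − cos θ)/2: cos θ = 1 − 2×0.33 = 0.340; arccos → 70.1°.
Waning ⇒ past full, so θ = 360° − 70.1° = 289.9°.

290°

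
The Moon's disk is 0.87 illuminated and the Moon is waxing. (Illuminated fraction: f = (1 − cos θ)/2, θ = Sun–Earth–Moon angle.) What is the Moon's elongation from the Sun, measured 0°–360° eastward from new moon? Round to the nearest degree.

cos θ = 1 − 2f = -0.740, giving a principal value of 137.7°.
The Moon is waxing (0°–180°), so θ = 137.7° directly.

138°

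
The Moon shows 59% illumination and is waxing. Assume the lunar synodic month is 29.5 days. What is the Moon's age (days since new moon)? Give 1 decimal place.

cos θ = 1 − 2f = -0.180, giving a principal value of 100.4°.
The Moon is waxing (0°–180°), so θ = 100.4° directly.
At 360°/29.5 d per day, 100.4° corresponds to 8.22 days.

8.2 days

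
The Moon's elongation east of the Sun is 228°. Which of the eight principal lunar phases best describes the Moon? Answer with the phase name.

228° lies in the waning gibbous sector of the 8-phase cycle.

waning gibbous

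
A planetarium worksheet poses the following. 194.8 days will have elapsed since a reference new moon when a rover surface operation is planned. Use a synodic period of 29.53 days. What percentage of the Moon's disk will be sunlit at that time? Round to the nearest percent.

194.8 d spans 6 complete synodic months (6 × 29.53 = 177.18 d) plus 17.62 d.
The Moon has covered 17.62/29.53 of its cycle, so θ ≈ 360° × 17.62/29.53 = 214.8°.
With cos θ = (-0.821), the lit fraction is (1 − (-0.821))/2 ≈ 0.911, so 91%.

91%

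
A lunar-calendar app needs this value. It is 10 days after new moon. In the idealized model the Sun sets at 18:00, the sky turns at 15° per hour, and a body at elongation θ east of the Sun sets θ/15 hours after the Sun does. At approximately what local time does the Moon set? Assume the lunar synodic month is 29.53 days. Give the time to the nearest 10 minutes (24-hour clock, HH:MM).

Elongation θ = 360° × 10/29.53 ≈ 121.9°.
The Moon trails the Sun by θ/15 = 121.9/15 ≈ 8.13 hours.
18:00 + 8.127 h ≈ 02:08 → 02:10 to the nearest ten minutes.

02:10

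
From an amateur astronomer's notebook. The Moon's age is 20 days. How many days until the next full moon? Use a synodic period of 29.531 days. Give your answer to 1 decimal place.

Full moon occurs at elongation 180°, i.e. at age 29.531 × 180/360 = 14.765 d.
This lunation's full moon (14.765 d) has passed, so add one period: 44.296 − 20 = 24.296 days.

24.3 days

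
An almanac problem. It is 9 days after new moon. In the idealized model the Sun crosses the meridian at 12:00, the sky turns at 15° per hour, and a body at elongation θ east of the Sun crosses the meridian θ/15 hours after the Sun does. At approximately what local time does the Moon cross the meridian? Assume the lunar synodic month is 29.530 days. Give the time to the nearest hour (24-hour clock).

Elongation θ = 360° × 9/29.530 ≈ 109.7°.
At 15° of sky rotation per hour, 109.7° corresponds to a 7.31 h lag.
12:00 + 7.31 h ≈ 19:19 → 19:00 to the nearest hour.

19:00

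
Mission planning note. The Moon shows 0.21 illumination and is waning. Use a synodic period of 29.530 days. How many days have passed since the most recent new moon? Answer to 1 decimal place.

25.1 days

Invert f = (1 − cos θ)/2 to get cos θ = 1 − 2(0.21) = 0.580, hence θ₀ = arccos 0.580 = 54.5°.
A waning Moon lies in 180°–360°, so θ = 360° − 54.5° = 305.5°.
At 360°/29.530 d per day, 305.5° corresponds to 25.06 days.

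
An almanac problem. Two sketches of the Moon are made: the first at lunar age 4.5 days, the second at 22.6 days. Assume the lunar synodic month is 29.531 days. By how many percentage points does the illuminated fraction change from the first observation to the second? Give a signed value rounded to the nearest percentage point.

θ₁ = 360° × 4.5/29.531 = 54.9°, f₁ = (1 − cos θ₁)/2 = 0.212.
θ₂ = 360° × 22.6/29.531 = 275.5°, f₂ = (1 − cos θ₂)/2 = 0.452.
Change = f₂ − f₁ = +0.240 → +24 percentage points.

+24 pp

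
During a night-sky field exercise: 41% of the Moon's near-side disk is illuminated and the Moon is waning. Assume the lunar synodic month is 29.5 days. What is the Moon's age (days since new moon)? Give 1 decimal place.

From f = (1 − cos θ)/2: cos θ = 1 − 2×0.41 = 0.180; arccos → 79.6°.
A waning Moon lies in 180°–360°, so θ = 360° − 79.6° = 280.4°.
At 360°/29.5 d per day, 280.4° corresponds to 22.97 days.

23.0 days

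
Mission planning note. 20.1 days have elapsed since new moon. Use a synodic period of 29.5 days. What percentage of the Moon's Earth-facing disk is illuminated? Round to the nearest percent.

71%

Phase angle: θ = 360°·(20.1 d)/(29.5 d) = 245.3°.
cos 245.3° = (-0.418), so f = (1 − (-0.418))/2 = 0.709, so 71%.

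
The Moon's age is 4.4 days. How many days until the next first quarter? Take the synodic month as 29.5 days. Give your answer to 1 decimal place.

3.0 days

First quarter occurs at elongation 90°, i.e. at age 29.5 × 90/360 = 7.375 d.
That is 7.375 − 4.4 = 2.975 days ahead.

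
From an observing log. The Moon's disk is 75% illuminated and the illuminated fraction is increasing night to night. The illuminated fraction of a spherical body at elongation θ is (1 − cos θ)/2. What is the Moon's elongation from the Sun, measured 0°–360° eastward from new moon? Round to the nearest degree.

Invert f = (1 − cos θ)/2 to get cos θ = 1 − 2(0.75) = -0.500, hence θ₀ = arccos -0.500 = 120.0°.
The Moon is waxing (0°–180°), so θ = 120.0° directly.

120°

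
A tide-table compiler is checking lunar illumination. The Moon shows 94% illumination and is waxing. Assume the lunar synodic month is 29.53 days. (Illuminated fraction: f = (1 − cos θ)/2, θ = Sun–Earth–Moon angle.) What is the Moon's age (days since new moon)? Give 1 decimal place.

12.4 days

Invert f = (1 − cos θ)/2 to get cos θ = 1 − 2(0.94) = -0.880, hence θ₀ = arccos -0.880 = 151.6°.
Before full moon the principal value applies: θ = 151.6°.
Age = 29.53 × 151.6°/360° ≈ 12.44 days.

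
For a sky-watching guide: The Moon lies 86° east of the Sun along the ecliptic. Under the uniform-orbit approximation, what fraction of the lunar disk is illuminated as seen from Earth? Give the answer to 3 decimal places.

cos 86° = 0.070, so f = (1 − 0.070)/2 = 0.465.

0.465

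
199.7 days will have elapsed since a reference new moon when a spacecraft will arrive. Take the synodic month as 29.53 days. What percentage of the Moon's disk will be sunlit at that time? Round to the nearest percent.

199.7/29.53 = 6.763 lunations, so 6 complete cycles and 22.52 d into the next.
Elongation θ = 360° × 22.52/29.53 ≈ 274.5°.
Illuminated fraction = (1 − cos 274.5°)/2 = (1 − 0.079)/2 ≈ 0.460, so 46%.

46%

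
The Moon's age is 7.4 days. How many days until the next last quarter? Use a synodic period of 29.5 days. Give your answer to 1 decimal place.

14.7 days

Last quarter is 0.75 of the way through the cycle: age 0.75 × 29.5 = 22.125 d.
So 14.725 days remain (22.125 − 7.4).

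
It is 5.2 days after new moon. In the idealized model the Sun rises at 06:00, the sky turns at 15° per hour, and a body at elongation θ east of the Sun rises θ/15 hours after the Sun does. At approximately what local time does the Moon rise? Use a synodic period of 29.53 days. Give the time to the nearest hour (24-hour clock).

Phase angle: θ = 360°·(5.2 d)/(29.53 d) = 63.4°.
At 15° of sky rotation per hour, 63.4° corresponds to a 4.23 h lag.
06:00 + 4.23 h ≈ 10:14 → 10:00 to the nearest hour.

10:00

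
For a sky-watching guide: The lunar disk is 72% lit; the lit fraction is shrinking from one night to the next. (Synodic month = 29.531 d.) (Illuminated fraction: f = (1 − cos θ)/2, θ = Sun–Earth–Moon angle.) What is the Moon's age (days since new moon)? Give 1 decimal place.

Invert f = (1 − cos θ)/2 to get cos θ = 1 − 2(0.72) = -0.440, hence θ₀ = arccos -0.440 = 116.1°.
Waning ⇒ past full, so θ = 360° − 116.1° = 243.9°.
That fraction of the synodic month is 243.9/360 × 29.531 d ≈ 20.01 d.

20.0 days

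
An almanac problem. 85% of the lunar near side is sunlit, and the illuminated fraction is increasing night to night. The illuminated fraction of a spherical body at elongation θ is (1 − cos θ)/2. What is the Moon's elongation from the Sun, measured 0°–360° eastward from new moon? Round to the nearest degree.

134°

Invert f = (1 − cos θ)/2 to get cos θ = 1 − 2(0.85) = -0.700, hence θ₀ = arccos -0.700 = 134.4°.
The Moon is waxing (0°–180°), so θ = 134.4° directly.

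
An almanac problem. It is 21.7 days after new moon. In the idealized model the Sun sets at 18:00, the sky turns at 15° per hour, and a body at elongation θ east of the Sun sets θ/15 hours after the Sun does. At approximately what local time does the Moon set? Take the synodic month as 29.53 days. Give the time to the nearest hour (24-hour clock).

12:00

The Moon has covered 21.7/29.53 of its cycle, so θ ≈ 360° × 21.7/29.53 = 264.5°.
The Moon trails the Sun by θ/15 = 264.5/15 ≈ 17.64 hours.
18:00 + 17.64 h ≈ 11:38 → 12:00 to the nearest hour.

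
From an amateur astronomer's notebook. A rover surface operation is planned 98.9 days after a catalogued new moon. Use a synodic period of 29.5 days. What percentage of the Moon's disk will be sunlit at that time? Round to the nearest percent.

Reduce mod P: 98.9 − 3×29.5 = 10.40 d into the current lunation.
Phase angle: θ = 360°·(10.40 d)/(29.5 d) = 126.9°.
With cos θ = (-0.601), the lit fraction is (1 − (-0.601))/2 ≈ 0.800, so 80%.

80%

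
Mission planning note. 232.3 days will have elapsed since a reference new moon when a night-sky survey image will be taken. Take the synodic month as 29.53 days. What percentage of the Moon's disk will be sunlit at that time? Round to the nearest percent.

232.3/29.53 = 7.867 lunations, so 7 complete cycles and 25.59 d into the next.
Elongation θ = 360° × 25.59/29.53 ≈ 312.0°.
cos 312.0° = 0.669, so f = (1 − 0.669)/2 = 0.166, so 17%.

17%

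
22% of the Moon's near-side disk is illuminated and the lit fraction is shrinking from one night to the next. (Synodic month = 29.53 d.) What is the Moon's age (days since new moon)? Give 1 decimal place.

From f = (1 − cos θ)/2: cos θ = 1 − 2×0.22 = 0.560; arccos → 55.9°.
Since the Moon is past full (waning), take the reflex angle: θ = 360° − 55.9° = 304.1°.
Age = 29.53 × 304.1°/360° ≈ 24.94 days.

24.9 days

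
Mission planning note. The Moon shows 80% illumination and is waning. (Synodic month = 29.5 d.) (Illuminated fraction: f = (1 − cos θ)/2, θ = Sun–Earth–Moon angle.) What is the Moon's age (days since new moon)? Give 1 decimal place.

19.1 days

cos θ = 1 − 2f = -0.600, giving a principal value of 126.9°.
A waning Moon lies in 180°–360°, so θ = 360° − 126.9° = 233.1°.
At 360°/29.5 d per day, 233.1° corresponds to 19.10 days.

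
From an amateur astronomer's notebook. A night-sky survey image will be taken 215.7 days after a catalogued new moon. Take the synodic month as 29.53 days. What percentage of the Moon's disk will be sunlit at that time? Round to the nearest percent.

215.7/29.53 = 7.304 lunations, so 7 complete cycles and 8.99 d into the next.
Elongation θ = 360° × 8.99/29.53 ≈ 109.6°.
With cos θ = (-0.335), the lit fraction is (1 − (-0.335))/2 ≈ 0.668, so 67%.

67%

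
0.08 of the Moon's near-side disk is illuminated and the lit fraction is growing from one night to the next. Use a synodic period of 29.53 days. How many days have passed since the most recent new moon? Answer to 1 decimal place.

2.7 days

Invert f = (1 − cos θ)/2 to get cos θ = 1 − 2(0.08) = 0.840, hence θ₀ = arccos 0.840 = 32.9°.
The Moon is waxing (0°–180°), so θ = 32.9° directly.
That fraction of the synodic month is 32.9/360 × 29.53 d ≈ 2.70 d.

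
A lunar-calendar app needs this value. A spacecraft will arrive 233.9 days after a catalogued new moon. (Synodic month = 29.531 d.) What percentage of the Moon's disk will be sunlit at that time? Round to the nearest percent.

6%

233.9/29.531 = 7.920 lunations, so 7 complete cycles and 27.18 d into the next.
Phase angle: θ = 360°·(27.18 d)/(29.531 d) = 331.4°.
Illuminated fraction = (1 − cos 331.4°)/2 = (1 − 0.878)/2 ≈ 0.061, so 6%.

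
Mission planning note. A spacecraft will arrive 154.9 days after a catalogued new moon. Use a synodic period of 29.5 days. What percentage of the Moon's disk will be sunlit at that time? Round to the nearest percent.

154.9/29.5 = 5.251 lunations, so 5 complete cycles and 7.40 d into the next.
The Moon has covered 7.40/29.5 of its cycle, so θ ≈ 360° × 7.40/29.5 = 90.3°.
Illuminated fraction = (1 − cos 90.3°)/2 = (1 − (-0.005))/2 ≈ 0.503, so 50%.

50%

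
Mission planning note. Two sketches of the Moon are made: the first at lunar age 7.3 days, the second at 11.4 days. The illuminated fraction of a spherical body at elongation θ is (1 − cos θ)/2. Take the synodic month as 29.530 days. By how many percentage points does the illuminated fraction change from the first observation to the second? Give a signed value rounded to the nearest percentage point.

+39 percentage points

θ₁ = 360° × 7.3/29.530 = 89.0°, f₁ = (1 − cos θ₁)/2 = 0.491.
θ₂ = 360° × 11.4/29.530 = 139.0°, f₂ = (1 − cos θ₂)/2 = 0.877.
Change = f₂ − f₁ = +0.386 → +39 percentage points.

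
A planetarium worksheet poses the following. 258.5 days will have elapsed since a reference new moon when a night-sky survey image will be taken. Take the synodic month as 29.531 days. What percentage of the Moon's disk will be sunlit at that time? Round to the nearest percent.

258.5 d spans 8 complete synodic months (8 × 29.531 = 236.25 d) plus 22.25 d.
Phase angle: θ = 360°·(22.25 d)/(29.531 d) = 271.3°.
Illuminated fraction = (1 − cos 271.3°)/2 = (1 − 0.022)/2 ≈ 0.489, so 49%.

49%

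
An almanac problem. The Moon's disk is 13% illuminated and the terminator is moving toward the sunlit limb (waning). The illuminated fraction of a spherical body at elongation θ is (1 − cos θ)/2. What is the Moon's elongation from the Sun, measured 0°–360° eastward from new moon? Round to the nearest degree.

From f = (1 − cos θ)/2: cos θ = 1 − 2×0.13 = 0.740; arccos → 42.3°.
Waning ⇒ past full, so θ = 360° − 42.3° = 317.7°.

318°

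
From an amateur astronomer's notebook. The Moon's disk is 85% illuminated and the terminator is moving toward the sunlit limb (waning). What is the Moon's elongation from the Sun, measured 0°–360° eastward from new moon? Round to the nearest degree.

226°

Invert f = (1 − cos θ)/2 to get cos θ = 1 − 2(0.85) = -0.700, hence θ₀ = arccos -0.700 = 134.4°.
Waning ⇒ past full, so θ = 360° − 134.4° = 225.6°.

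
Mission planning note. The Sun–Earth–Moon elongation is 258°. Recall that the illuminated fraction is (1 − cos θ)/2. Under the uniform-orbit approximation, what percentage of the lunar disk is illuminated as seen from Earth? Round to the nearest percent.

60%

f = (1 − cos 258°)/2 = (1 − (-0.208))/2 ≈ 0.604, i.e. 60%.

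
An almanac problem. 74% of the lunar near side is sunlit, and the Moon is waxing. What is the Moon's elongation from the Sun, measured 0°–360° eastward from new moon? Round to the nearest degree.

Invert f = (1 − cos θ)/2 to get cos θ = 1 − 2(0.74) = -0.480, hence θ₀ = arccos -0.480 = 118.7°.
The Moon is waxing (0°–180°), so θ = 118.7° directly.

119°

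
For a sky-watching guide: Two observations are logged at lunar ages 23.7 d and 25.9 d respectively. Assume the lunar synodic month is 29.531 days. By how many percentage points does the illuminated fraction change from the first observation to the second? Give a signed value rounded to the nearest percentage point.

-20 pp

θ₁ = 360° × 23.7/29.531 = 288.9°, f₁ = (1 − cos θ₁)/2 = 0.338.
θ₂ = 360° × 25.9/29.531 = 315.7°, f₂ = (1 − cos θ₂)/2 = 0.142.
Change = f₂ − f₁ = -0.196 → -20 percentage points.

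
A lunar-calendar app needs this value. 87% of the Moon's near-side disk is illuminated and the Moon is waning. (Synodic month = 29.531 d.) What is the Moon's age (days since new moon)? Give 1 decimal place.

18.2 days

cos θ = 1 − 2f = -0.740, giving a principal value of 137.7°.
Since the Moon is past full (waning), take the reflex angle: θ = 360° − 137.7° = 222.3°.
Age = 29.531 × 222.3°/360° ≈ 18.23 days.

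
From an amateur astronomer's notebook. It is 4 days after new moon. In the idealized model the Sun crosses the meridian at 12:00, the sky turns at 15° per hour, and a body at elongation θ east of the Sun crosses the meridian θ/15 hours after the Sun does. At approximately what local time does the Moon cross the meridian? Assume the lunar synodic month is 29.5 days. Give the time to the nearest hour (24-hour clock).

Phase angle: θ = 360°·(4 d)/(29.5 d) = 48.8°.
The Moon trails the Sun by θ/15 = 48.8/15 ≈ 3.25 hours.
12:00 + 3.25 h ≈ 15:15 → 15:00 to the nearest hour.

15:00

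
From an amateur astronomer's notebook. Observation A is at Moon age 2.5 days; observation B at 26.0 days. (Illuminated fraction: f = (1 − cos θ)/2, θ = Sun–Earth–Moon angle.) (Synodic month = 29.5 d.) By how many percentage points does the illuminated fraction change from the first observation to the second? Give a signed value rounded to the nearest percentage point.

+6 percentage points

First observation: θ = 360°·2.5/29.5 = 30.5°, so f = 0.069.
Second observation: θ = 317.3°, f = 0.133.
Δf = 0.133 − 0.069 = +0.063, i.e. +6 pp.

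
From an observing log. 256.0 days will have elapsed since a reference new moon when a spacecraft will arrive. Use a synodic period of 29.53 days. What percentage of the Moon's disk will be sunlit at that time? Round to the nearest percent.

256.0/29.53 = 8.669 lunations, so 8 complete cycles and 19.76 d into the next.
Phase angle: θ = 360°·(19.76 d)/(29.53 d) = 240.9°.
With cos θ = (-0.486), the lit fraction is (1 − (-0.486))/2 ≈ 0.743, so 74%.

74%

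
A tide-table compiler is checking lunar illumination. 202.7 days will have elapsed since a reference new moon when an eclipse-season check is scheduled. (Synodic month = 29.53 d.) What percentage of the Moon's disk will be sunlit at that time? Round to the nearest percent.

17%

202.7 d spans 6 complete synodic months (6 × 29.53 = 177.18 d) plus 25.52 d.
Elongation θ = 360° × 25.52/29.53 ≈ 311.1°.
cos 311.1° = 0.658, so f = (1 − 0.658)/2 = 0.171, so 17%.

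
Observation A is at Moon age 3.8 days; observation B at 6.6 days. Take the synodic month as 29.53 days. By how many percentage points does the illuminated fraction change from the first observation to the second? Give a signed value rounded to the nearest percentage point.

θ₁ = 360° × 3.8/29.53 = 46.3°, f₁ = (1 − cos θ₁)/2 = 0.155.
θ₂ = 360° × 6.6/29.53 = 80.5°, f₂ = (1 − cos θ₂)/2 = 0.417.
Change = f₂ − f₁ = +0.262 → +26 percentage points.

+26 percentage points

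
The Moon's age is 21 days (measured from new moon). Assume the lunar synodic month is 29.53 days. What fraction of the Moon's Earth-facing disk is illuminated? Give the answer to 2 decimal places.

Phase angle: θ = 360°·(21 d)/(29.53 d) = 256.0°.
With cos θ = (-0.242), the lit fraction is (1 − (-0.242))/2 ≈ 0.621.

0.62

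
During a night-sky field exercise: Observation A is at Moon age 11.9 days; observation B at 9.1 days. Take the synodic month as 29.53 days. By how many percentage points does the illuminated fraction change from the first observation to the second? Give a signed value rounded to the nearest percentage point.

-23 pp

First observation: θ = 360°·11.9/29.53 = 145.1°, so f = 0.910.
Second observation: θ = 110.9°, f = 0.679.
Δf = 0.679 − 0.910 = -0.231, i.e. -23 pp.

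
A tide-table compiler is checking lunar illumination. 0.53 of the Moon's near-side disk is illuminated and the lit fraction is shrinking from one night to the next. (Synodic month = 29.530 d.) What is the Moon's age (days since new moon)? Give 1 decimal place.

From f = (1 − cos θ)/2: cos θ = 1 − 2×0.53 = -0.060; arccos → 93.4°.
A waning Moon lies in 180°–360°, so θ = 360° − 93.4° = 266.6°.
At 360°/29.530 d per day, 266.6° corresponds to 21.87 days.

21.9 days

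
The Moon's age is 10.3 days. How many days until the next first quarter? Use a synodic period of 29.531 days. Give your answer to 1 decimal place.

26.6 days

First quarter is 0.25 of the way through the cycle: age 0.25 × 29.531 = 7.383 d.
This lunation's first quarter (7.383 d) has passed, so add one period: 36.914 − 10.3 = 26.614 days.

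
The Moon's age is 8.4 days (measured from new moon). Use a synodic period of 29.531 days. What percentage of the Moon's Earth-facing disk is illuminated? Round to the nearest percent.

Phase angle: θ = 360°·(8.4 d)/(29.531 d) = 102.4°.
Illuminated fraction = (1 − cos 102.4°)/2 = (1 − (-0.215))/2 ≈ 0.607, so 61%.

61%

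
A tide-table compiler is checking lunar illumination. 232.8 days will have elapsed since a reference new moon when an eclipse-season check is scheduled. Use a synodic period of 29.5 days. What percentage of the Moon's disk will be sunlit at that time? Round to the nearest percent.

11%

232.8/29.5 = 7.892 lunations, so 7 complete cycles and 26.30 d into the next.
The Moon has covered 26.30/29.5 of its cycle, so θ ≈ 360° × 26.30/29.5 = 320.9°.
cos 320.9° = 0.777, so f = (1 − 0.777)/2 = 0.112, so 11%.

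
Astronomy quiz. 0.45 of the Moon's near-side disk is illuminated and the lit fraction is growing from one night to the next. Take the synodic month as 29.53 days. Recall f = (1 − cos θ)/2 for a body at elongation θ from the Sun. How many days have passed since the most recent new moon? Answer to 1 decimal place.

6.9 days

Invert f = (1 − cos θ)/2 to get cos θ = 1 − 2(0.45) = 0.100, hence θ₀ = arccos 0.100 = 84.3°.
Before full moon the principal value applies: θ = 84.3°.
Age = 29.53 × 84.3°/360° ≈ 6.91 days.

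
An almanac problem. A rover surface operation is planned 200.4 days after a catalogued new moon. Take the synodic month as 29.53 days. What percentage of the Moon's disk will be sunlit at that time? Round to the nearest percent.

200.4/29.53 = 6.786 lunations, so 6 complete cycles and 23.22 d into the next.
Elongation θ = 360° × 23.22/29.53 ≈ 283.1°.
cos 283.1° = 0.226, so f = (1 − 0.226)/2 = 0.387, so 39%.

39%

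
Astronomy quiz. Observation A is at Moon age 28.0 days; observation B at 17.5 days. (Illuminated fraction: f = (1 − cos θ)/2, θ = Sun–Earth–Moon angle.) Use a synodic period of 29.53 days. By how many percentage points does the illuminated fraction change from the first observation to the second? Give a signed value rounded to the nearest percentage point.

+89 pp

First observation: θ = 360°·28.0/29.53 = 341.3°, so f = 0.026.
Second observation: θ = 213.3°, f = 0.918.
Δf = 0.918 − 0.026 = +0.891, i.e. +89 pp.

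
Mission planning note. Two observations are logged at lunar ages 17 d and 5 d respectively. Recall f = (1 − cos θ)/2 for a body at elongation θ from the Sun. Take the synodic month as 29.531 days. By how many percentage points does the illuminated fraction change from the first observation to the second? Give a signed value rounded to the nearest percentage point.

-69 pp

First observation: θ = 360°·17/29.531 = 207.2°, so f = 0.945.
Second observation: θ = 61.0°, f = 0.257.
Δf = 0.257 − 0.945 = -0.687, i.e. -69 pp.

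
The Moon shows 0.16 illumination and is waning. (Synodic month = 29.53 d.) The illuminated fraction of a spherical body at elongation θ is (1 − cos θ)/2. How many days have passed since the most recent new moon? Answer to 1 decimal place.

25.7 days

From f = (1 − cos θ)/2: cos θ = 1 − 2×0.16 = 0.680; arccos → 47.2°.
Waning ⇒ past full, so θ = 360° − 47.2° = 312.8°.
That fraction of the synodic month is 312.8/360 × 29.53 d ≈ 25.66 d.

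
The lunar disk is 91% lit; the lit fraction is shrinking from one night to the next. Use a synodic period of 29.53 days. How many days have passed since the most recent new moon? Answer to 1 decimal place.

17.6 days

From f = (1 − cos θ)/2: cos θ = 1 − 2×0.91 = -0.820; arccos → 145.1°.
Waning ⇒ past full, so θ = 360° − 145.1° = 214.9°.
At 360°/29.53 d per day, 214.9° corresponds to 17.63 days.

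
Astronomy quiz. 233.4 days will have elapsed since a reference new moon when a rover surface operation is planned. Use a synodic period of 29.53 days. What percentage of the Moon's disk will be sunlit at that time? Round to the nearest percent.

9%

233.4/29.53 = 7.904 lunations, so 7 complete cycles and 26.69 d into the next.
The Moon has covered 26.69/29.53 of its cycle, so θ ≈ 360° × 26.69/29.53 = 325.4°.
Illuminated fraction = (1 − cos 325.4°)/2 = (1 − 0.823)/2 ≈ 0.089, so 9%.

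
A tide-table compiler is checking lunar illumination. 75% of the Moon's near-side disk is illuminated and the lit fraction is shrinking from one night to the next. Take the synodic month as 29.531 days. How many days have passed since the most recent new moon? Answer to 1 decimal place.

19.7 days

Invert f = (1 − cos θ)/2 to get cos θ = 1 − 2(0.75) = -0.500, hence θ₀ = arccos -0.500 = 120.0°.
Since the Moon is past full (waning), take the reflex angle: θ = 360° − 120.0° = 240.0°.
That fraction of the synodic month is 240.0/360 × 29.531 d ≈ 19.69 d.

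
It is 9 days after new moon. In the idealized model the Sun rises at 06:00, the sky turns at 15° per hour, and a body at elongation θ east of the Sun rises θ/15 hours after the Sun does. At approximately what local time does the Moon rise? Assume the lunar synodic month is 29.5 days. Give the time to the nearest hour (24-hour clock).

The Moon has covered 9/29.5 of its cycle, so θ ≈ 360° × 9/29.5 = 109.8°.
Delay after the Sun = 109.8° / (15°/h) ≈ 7.32 h.
06:00 + 7.32 h ≈ 13:19 → 13:00 to the nearest hour.

13:00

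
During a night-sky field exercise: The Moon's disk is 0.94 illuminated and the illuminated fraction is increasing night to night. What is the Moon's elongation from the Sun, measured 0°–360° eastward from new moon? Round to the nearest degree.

From f = (1 − cos θ)/2: cos θ = 1 − 2×0.94 = -0.880; arccos → 151.6°.
The Moon is waxing (0°–180°), so θ = 151.6° directly.

152°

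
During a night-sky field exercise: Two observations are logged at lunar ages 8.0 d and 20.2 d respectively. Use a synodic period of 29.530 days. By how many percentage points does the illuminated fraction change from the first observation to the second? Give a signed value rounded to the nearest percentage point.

+14 pp

θ₁ = 360° × 8.0/29.530 = 97.5°, f₁ = (1 − cos θ₁)/2 = 0.566.
θ₂ = 360° × 20.2/29.530 = 246.3°, f₂ = (1 − cos θ₂)/2 = 0.701.
Change = f₂ − f₁ = +0.136 → +14 percentage points.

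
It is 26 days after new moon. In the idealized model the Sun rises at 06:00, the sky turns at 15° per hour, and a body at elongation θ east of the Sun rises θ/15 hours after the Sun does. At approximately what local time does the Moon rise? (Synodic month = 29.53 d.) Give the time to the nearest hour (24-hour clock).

Elongation θ = 360° × 26/29.53 ≈ 317.0°.
At 15° of sky rotation per hour, 317.0° corresponds to a 21.13 h lag.
06:00 + 21.13 h ≈ 03:08 → 03:00 to the nearest hour.

03:00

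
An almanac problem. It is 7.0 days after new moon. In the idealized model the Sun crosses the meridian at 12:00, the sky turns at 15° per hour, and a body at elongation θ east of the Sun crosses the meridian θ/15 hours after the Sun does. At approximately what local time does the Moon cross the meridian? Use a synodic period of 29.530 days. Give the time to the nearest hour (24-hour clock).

The Moon has covered 7.0/29.530 of its cycle, so θ ≈ 360° × 7.0/29.530 = 85.3°.
At 15° of sky rotation per hour, 85.3° corresponds to a 5.69 h lag.
12:00 + 5.69 h ≈ 17:41 → 18:00 to the nearest hour.

18:00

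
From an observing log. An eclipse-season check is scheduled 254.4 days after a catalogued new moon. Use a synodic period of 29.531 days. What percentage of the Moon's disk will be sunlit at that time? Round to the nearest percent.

88%

254.4 d spans 8 complete synodic months (8 × 29.531 = 236.25 d) plus 18.15 d.
Phase angle: θ = 360°·(18.15 d)/(29.531 d) = 221.3°.
Illuminated fraction = (1 − cos 221.3°)/2 = (1 − (-0.751))/2 ≈ 0.876, so 88%.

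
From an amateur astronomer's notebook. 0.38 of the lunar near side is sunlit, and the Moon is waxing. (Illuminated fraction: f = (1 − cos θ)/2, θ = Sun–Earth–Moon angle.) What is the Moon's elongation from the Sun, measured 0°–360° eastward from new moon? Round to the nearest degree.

76°

cos θ = 1 − 2f = 0.240, giving a principal value of 76.1°.
The Moon is waxing (0°–180°), so θ = 76.1° directly.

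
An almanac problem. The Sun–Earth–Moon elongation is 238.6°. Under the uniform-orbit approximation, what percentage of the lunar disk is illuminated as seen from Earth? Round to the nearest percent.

f = (1 − cos 238.6°)/2 = (1 − (-0.521))/2 ≈ 0.761, i.e. 76%.

76%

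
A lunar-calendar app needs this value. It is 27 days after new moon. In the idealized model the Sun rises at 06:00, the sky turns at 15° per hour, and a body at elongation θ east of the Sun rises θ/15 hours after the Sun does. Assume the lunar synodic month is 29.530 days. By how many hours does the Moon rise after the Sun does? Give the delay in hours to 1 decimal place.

Elongation θ = 360° × 27/29.530 ≈ 329.2°.
At 15° of sky rotation per hour, 329.2° corresponds to a 21.94 h lag.
So the Moon rises 21.94 h after the Sun.

21.9 h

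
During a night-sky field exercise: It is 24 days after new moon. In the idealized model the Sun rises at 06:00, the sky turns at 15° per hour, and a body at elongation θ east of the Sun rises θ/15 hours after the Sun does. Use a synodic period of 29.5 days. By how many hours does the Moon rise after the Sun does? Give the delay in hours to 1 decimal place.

Phase angle: θ = 360°·(24 d)/(29.5 d) = 292.9°.
Delay after the Sun = 292.9° / (15°/h) ≈ 19.53 h.
So the Moon rises 19.53 h after the Sun.

19.5 h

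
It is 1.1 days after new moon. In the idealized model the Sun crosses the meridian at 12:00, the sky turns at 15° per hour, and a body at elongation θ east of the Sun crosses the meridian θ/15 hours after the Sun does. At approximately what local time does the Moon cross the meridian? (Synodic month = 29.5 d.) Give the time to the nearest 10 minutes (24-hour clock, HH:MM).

12:50

Elongation θ = 360° × 1.1/29.5 ≈ 13.4°.
The Moon trails the Sun by θ/15 = 13.4/15 ≈ 0.89 hours.
12:00 + 0.895 h ≈ 12:54 → 12:50 to the nearest ten minutes.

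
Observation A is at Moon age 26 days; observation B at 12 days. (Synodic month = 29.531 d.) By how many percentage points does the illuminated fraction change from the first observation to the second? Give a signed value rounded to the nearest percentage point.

+78 pp

First observation: θ = 360°·26/29.531 = 317.0°, so f = 0.135.
Second observation: θ = 146.3°, f = 0.916.
Δf = 0.916 − 0.135 = +0.781, i.e. +78 pp.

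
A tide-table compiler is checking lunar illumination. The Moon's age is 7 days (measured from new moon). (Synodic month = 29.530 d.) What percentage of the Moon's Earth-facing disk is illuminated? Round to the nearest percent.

Elongation θ = 360° × 7/29.530 ≈ 85.3°.
Illuminated fraction = (1 − cos 85.3°)/2 = (1 − 0.081)/2 ≈ 0.459, so 46%.

46%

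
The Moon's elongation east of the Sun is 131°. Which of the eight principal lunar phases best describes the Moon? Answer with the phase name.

131° lies in the waxing gibbous sector of the 8-phase cycle.

waxing gibbous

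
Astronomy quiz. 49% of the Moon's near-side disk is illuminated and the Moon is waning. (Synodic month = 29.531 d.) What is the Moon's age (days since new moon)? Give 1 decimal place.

22.2 days

From f = (1 − cos θ)/2: cos θ = 1 − 2×0.49 = 0.020; arccos → 88.9°.
Since the Moon is past full (waning), take the reflex angle: θ = 360° − 88.9° = 271.1°.
At 360°/29.531 d per day, 271.1° corresponds to 22.24 days.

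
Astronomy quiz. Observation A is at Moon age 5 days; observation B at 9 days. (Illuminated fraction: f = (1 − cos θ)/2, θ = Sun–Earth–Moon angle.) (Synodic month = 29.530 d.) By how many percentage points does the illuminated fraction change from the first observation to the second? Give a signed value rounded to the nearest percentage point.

First observation: θ = 360°·5/29.530 = 61.0°, so f = 0.257.
Second observation: θ = 109.7°, f = 0.669.
Δf = 0.669 − 0.257 = +0.411, i.e. +41 pp.

+41 pp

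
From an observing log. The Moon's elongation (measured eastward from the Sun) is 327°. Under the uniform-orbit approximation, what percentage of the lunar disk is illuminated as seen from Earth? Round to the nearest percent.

8%

f = (1 − cos 327°)/2 = (1 − 0.839)/2 ≈ 0.081, i.e. 8%.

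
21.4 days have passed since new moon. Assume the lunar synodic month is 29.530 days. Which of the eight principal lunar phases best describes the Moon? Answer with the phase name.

At 21.4/29.530 of the cycle, θ ≈ 261° — the last quarter range.

last quarter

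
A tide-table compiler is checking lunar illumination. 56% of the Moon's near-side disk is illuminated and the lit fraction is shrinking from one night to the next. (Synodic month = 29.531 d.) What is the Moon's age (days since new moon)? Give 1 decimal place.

21.6 days

From f = (1 − cos θ)/2: cos θ = 1 − 2×0.56 = -0.120; arccos → 96.9°.
Waning ⇒ past full, so θ = 360° − 96.9° = 263.1°.
Age = 29.531 × 263.1°/360° ≈ 21.58 days.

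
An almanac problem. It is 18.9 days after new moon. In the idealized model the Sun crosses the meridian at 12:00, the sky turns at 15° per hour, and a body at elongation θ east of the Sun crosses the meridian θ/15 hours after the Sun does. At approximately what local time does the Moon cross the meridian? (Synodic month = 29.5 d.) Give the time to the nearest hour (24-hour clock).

03:00

Elongation θ = 360° × 18.9/29.5 ≈ 230.6°.
At 15° of sky rotation per hour, 230.6° corresponds to a 15.38 h lag.
12:00 + 15.38 h ≈ 03:23 → 03:00 to the nearest hour.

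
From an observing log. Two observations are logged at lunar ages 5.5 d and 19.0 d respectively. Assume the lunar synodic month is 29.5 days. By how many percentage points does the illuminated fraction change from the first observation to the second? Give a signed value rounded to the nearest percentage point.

First observation: θ = 360°·5.5/29.5 = 67.1°, so f = 0.306.
Second observation: θ = 231.9°, f = 0.809.
Δf = 0.809 − 0.306 = +0.503, i.e. +50 pp.

+50 pp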